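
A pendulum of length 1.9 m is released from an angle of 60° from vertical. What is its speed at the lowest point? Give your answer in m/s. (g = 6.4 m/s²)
h = L(1 − cosθ) = 1.9(1 − cos60°) = 0.95 m
v = √(2gh) = √(2·6.4·0.95) = 3.487 m/s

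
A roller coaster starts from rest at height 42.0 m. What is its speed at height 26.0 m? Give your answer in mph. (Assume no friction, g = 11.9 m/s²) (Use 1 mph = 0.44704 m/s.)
mgh₁ = mgh₂ + ½mv² ⇒ v = √(2g(h₁−h₂)) = √(2·11.9·16.0) = 19.5141 m/s = 43.65 mph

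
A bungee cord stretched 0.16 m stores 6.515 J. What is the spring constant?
k = 2·PE/x² = 2·6.515/(0.16)² = 509.0 N/m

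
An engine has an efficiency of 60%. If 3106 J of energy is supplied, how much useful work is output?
W_out = η·W_in = 0.6·3106 = 1863.6 J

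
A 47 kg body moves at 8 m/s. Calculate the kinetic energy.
KE = ½mv² = ½(47)(8)² = 1504.0 J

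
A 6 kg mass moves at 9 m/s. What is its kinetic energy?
KE = ½mv² = ½(6)(9)² = 243.0 J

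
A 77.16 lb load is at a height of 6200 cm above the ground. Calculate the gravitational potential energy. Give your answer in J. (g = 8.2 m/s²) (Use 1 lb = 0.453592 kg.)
Convert to SI: m = 34.9992 kg, h = 62.0 m
PE = mgh = (34.9992)(8.2)(62.0) = 17790 J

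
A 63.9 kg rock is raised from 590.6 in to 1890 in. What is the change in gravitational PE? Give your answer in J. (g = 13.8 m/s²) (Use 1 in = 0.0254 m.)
Convert to SI: m = 63.9 kg, Δh = 33.0048 m
ΔPE = mgΔh = (63.9)(13.8)(33.0048) = 29100 J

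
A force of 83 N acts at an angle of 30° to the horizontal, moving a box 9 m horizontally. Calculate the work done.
W = F·d·cosθ = (83)(9)cos(30°) = 646.9 J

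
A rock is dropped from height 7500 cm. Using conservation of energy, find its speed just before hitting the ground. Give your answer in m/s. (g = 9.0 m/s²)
Convert to SI: h = 75.0 m
mgh = ½mv² ⇒ v = √(2gh) = √(2·9.0·75.0) = 36.74 m/s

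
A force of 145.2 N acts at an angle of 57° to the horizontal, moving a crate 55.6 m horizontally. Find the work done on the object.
W = F·d·cosθ = (145.2)(55.6)cos(57°) = 4397 J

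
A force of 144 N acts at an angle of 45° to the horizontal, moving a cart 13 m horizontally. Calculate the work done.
W = F·d·cosθ = (144)(13)cos(45°) = 1324 J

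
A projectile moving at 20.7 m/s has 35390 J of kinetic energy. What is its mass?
m = 2·KE/v² = 2·35390/(20.7)² = 165.2 kg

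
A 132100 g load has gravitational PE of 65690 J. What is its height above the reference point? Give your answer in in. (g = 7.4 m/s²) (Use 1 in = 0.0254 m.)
Convert to SI: m = 132.1 kg, PE = 65690.0 J
h = PE/(mg) = 65690.0/(132.1·7.4) = 67.1993 m = 2646 in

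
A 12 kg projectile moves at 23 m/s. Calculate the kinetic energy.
KE = ½mv² = ½(12)(23)² = 3174.0 J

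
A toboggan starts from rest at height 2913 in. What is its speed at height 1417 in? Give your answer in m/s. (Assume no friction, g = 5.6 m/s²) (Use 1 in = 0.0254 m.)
Convert to SI: h₁−h₂ = 37.9984 m
mgh₁ = mgh₂ + ½mv² ⇒ v = √(2g(h₁−h₂)) = √(2·5.6·37.9984) = 20.63 m/s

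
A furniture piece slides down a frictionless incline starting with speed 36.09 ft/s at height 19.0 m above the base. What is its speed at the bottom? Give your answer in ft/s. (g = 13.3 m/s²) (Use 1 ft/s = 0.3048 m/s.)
Convert to SI: v₀ = 11.0002 m/s, h = 19.0 m
½mv₀² + mgh = ½mv² ⇒ v = √(v₀² + 2gh) = √(11.0002² + 2·13.3·19.0) = 25.0281 m/s = 82.11 ft/s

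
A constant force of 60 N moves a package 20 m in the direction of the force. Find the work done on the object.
W = F·d = (60)(20) = 1200 J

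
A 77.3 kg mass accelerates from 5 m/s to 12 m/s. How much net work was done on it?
W = ΔKE = ½m(v₂² − v₁²) = ½(77.3)(12² − 5²) = 4599.35 J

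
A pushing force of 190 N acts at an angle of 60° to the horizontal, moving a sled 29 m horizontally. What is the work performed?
W = F·d·cosθ = (190)(29)cos(60°) = 2755 J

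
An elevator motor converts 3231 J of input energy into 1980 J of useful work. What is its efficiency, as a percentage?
η = W_out/W_in = 1980/3231 = 61.28%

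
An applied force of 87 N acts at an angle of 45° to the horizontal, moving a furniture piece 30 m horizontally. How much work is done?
W = F·d·cosθ = (87)(30)cos(45°) = 1846 J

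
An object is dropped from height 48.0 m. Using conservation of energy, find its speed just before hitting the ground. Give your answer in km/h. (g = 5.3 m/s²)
mgh = ½mv² ⇒ v = √(2gh) = √(2·5.3·48.0) = 22.5566 m/s = 81.2 km/h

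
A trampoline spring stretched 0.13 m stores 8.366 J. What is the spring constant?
k = 2·PE/x² = 2·8.366/(0.13)² = 990.1 N/m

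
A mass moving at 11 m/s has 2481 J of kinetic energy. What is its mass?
m = 2·KE/v² = 2·2481/(11)² = 41.01 kg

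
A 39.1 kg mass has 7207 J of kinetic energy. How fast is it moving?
v = √(2·KE/m) = √(2·7207/39.1) = 19.2 m/s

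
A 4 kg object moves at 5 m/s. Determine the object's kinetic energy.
KE = ½mv² = ½(4)(5)² = 50.0 J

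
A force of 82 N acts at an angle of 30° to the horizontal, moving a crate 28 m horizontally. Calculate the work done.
W = F·d·cosθ = (82)(28)cos(30°) = 1988 J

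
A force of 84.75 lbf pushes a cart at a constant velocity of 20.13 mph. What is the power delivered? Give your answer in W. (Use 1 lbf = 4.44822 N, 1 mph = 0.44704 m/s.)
Convert to SI: F = 376.987 N, v = 8.99892 m/s
P = Fv = (376.987)(8.99892) = 3392 W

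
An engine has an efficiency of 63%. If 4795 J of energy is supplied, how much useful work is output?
W_out = η·W_in = 0.63·4795 = 3020.85 J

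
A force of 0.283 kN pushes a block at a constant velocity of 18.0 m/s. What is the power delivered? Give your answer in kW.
Convert to SI: F = 283.0 N, v = 18.0 m/s
P = Fv = (283.0)(18.0) = 5094.0 W = 5.094 kW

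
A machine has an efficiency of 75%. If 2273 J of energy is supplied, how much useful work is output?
W_out = η·W_in = 0.75·2273 = 1704.75 J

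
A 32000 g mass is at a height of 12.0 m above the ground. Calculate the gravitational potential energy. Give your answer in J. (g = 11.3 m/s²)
Convert to SI: m = 32.0 kg, h = 12.0 m
PE = mgh = (32.0)(11.3)(12.0) = 4339 J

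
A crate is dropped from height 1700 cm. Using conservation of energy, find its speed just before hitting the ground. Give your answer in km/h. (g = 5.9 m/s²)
Convert to SI: h = 17.0 m
mgh = ½mv² ⇒ v = √(2gh) = √(2·5.9·17.0) = 14.1633 m/s = 50.99 km/h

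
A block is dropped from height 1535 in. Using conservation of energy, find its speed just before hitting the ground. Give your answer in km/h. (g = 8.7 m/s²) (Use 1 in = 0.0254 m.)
Convert to SI: h = 38.989 m
mgh = ½mv² ⇒ v = √(2gh) = √(2·8.7·38.989) = 26.0463 m/s = 93.77 km/h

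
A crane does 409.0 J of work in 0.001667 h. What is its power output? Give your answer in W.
Convert to SI: W = 409.0 J, t = 6.0012 s
P = W/t = 409.0/6.0012 = 68.15 W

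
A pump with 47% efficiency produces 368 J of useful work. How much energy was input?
W_in = W_out/η = 368/0.47 = 783.0 J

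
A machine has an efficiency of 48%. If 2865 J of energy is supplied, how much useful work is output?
W_out = η·W_in = 0.48·2865 = 1375.2 J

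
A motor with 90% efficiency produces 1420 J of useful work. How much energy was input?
W_in = W_out/η = 1420/0.9 = 1578 J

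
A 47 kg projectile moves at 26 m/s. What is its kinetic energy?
KE = ½mv² = ½(47)(26)² = 15886.0 J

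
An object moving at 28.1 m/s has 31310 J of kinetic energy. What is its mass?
m = 2·KE/v² = 2·31310/(28.1)² = 79.3 kg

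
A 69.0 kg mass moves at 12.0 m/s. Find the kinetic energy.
KE = ½mv² = ½(69.0)(12.0)² = 4968 J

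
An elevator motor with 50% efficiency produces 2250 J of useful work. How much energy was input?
W_in = W_out/η = 2250/0.5 = 4500 J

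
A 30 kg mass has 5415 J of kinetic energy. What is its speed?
v = √(2·KE/m) = √(2·5415/30) = 19.0 m/s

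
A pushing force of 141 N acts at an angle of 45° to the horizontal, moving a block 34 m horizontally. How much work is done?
W = F·d·cosθ = (141)(34)cos(45°) = 3390 J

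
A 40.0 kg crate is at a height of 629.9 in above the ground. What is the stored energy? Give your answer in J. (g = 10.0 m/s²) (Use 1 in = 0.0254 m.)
Convert to SI: m = 40.0 kg, h = 15.9995 m
PE = mgh = (40.0)(10.0)(15.9995) = 6400 J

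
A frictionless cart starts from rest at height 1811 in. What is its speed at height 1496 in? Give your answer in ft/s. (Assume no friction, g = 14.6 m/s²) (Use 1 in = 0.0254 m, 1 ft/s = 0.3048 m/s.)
Convert to SI: h₁−h₂ = 8.001 m
mgh₁ = mgh₂ + ½mv² ⇒ v = √(2g(h₁−h₂)) = √(2·14.6·8.001) = 15.2849 m/s = 50.15 ft/s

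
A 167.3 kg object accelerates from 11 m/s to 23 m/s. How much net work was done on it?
W = ΔKE = ½m(v₂² − v₁²) = ½(167.3)(23² − 11²) = 34129.2 J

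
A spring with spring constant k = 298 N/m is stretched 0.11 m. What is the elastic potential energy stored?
PE = ½kx² = ½(298)(0.11)² = 1.803 J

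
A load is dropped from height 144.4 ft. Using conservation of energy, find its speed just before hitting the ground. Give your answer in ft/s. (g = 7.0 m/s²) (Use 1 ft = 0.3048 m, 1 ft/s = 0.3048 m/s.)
Convert to SI: h = 44.0131 m
mgh = ½mv² ⇒ v = √(2gh) = √(2·7.0·44.0131) = 24.823 m/s = 81.44 ft/s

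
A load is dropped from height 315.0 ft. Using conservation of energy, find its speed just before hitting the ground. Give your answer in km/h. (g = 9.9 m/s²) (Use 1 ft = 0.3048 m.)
Convert to SI: h = 96.012 m
mgh = ½mv² ⇒ v = √(2gh) = √(2·9.9·96.012) = 43.6009 m/s = 157.0 km/h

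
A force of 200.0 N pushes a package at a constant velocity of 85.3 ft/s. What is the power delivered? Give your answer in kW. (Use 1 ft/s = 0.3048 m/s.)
Convert to SI: F = 200.0 N, v = 25.9994 m/s
P = Fv = (200.0)(25.9994) = 5199.89 W = 5.2 kW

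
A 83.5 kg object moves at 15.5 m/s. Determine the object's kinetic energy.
KE = ½mv² = ½(83.5)(15.5)² = 10030 J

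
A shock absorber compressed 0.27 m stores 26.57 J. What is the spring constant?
k = 2·PE/x² = 2·26.57/(0.27)² = 728.9 N/m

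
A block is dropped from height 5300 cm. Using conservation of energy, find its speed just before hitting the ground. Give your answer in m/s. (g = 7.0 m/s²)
Convert to SI: h = 53.0 m
mgh = ½mv² ⇒ v = √(2gh) = √(2·7.0·53.0) = 27.24 m/s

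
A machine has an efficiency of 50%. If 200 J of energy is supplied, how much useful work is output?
W_out = η·W_in = 0.5·200 = 100.0 J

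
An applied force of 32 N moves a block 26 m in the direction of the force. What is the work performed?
W = F·d = (32)(26) = 832.0 J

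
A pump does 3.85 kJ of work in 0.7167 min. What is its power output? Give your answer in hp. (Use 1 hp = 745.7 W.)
Convert to SI: W = 3850.0 J, t = 43.002 s
P = W/t = 3850.0/43.002 = 89.5307 W = 0.1201 hp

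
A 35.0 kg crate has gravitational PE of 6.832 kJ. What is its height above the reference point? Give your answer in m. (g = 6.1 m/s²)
Convert to SI: m = 35.0 kg, PE = 6832.0 J
h = PE/(mg) = 6832.0/(35.0·6.1) = 32.0 m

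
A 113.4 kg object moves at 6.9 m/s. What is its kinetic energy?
KE = ½mv² = ½(113.4)(6.9)² = 2699 J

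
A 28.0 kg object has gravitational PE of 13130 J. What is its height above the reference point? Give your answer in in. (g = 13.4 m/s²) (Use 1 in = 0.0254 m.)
h = PE/(mg) = 13130.0/(28.0·13.4) = 34.9947 m = 1378 in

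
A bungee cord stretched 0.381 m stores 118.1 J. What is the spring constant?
k = 2·PE/x² = 2·118.1/(0.381)² = 1627 N/m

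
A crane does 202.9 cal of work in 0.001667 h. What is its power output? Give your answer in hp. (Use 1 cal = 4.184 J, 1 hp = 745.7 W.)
Convert to SI: W = 848.934 J, t = 6.0012 s
P = W/t = 848.934/6.0012 = 141.461 W = 0.1897 hp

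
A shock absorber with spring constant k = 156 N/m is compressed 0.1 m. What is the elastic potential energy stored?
PE = ½kx² = ½(156)(0.1)² = 0.78 J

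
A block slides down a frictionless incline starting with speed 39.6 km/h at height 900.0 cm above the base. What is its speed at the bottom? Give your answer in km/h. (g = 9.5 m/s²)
Convert to SI: v₀ = 11.0 m/s, h = 9.0 m
½mv₀² + mgh = ½mv² ⇒ v = √(v₀² + 2gh) = √(11.0² + 2·9.5·9.0) = 17.088 m/s = 61.52 km/h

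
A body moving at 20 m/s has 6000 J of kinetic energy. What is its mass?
m = 2·KE/v² = 2·6000/(20)² = 30.0 kg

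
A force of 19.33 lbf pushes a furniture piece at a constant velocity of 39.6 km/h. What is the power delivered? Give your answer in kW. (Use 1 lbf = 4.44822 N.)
Convert to SI: F = 85.9841 N, v = 11.0 m/s
P = Fv = (85.9841)(11.0) = 945.825 W = 0.9458 kW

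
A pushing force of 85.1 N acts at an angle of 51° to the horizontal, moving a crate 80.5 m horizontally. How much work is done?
W = F·d·cosθ = (85.1)(80.5)cos(51°) = 4311 J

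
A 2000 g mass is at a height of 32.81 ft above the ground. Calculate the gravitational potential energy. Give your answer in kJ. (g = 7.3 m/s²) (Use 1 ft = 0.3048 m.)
Convert to SI: m = 2.0 kg, h = 10.0005 m
PE = mgh = (2.0)(7.3)(10.0005) = 146.007 J = 0.146 kJ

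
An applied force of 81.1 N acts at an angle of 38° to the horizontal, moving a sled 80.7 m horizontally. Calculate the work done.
W = F·d·cosθ = (81.1)(80.7)cos(38°) = 5157 J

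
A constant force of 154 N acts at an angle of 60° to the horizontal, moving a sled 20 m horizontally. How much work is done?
W = F·d·cosθ = (154)(20)cos(60°) = 1540 J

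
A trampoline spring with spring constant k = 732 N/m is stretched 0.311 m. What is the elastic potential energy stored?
PE = ½kx² = ½(732)(0.311)² = 35.4 J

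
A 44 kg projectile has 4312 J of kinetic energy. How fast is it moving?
v = √(2·KE/m) = √(2·4312/44) = 14.0 m/s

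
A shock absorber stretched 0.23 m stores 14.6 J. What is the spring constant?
k = 2·PE/x² = 2·14.6/(0.23)² = 552.0 N/m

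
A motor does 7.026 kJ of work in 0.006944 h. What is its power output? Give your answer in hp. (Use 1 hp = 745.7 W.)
Convert to SI: W = 7026.0 J, t = 24.9984 s
P = W/t = 7026.0/24.9984 = 281.058 W = 0.3769 hp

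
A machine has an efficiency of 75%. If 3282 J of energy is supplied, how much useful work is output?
W_out = η·W_in = 0.75·3282 = 2461.5 J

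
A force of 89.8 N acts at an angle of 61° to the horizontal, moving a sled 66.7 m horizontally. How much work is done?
W = F·d·cosθ = (89.8)(66.7)cos(61°) = 2904 J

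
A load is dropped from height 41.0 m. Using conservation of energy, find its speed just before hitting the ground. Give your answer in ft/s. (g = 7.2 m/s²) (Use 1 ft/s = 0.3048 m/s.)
mgh = ½mv² ⇒ v = √(2gh) = √(2·7.2·41.0) = 24.2981 m/s = 79.72 ft/s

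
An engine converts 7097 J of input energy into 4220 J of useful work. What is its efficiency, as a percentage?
η = W_out/W_in = 4220/7097 = 59.46%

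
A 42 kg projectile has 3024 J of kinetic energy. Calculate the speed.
v = √(2·KE/m) = √(2·3024/42) = 12.0 m/s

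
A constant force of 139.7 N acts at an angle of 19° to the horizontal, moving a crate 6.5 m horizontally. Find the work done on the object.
W = F·d·cosθ = (139.7)(6.5)cos(19°) = 858.6 J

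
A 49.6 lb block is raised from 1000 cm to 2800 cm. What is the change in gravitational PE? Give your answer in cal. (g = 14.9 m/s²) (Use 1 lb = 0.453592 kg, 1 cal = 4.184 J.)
Convert to SI: m = 22.4982 kg, Δh = 18.0 m
ΔPE = mgΔh = (22.4982)(14.9)(18.0) = 6034.01 J = 1442 cal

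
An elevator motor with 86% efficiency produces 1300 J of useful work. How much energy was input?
W_in = W_out/η = 1300/0.86 = 1512 J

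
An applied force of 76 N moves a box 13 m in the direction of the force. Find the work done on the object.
W = F·d = (76)(13) = 988.0 J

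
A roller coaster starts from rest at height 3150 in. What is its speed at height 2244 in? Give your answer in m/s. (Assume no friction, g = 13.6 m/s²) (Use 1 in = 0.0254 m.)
Convert to SI: h₁−h₂ = 23.0124 m
mgh₁ = mgh₂ + ½mv² ⇒ v = √(2g(h₁−h₂)) = √(2·13.6·23.0124) = 25.02 m/s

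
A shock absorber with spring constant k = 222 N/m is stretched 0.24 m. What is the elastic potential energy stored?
PE = ½kx² = ½(222)(0.24)² = 6.394 J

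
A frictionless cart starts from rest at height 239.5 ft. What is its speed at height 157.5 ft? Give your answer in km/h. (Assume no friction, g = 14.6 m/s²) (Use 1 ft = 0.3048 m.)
Convert to SI: h₁−h₂ = 24.9936 m
mgh₁ = mgh₂ + ½mv² ⇒ v = √(2g(h₁−h₂)) = √(2·14.6·24.9936) = 27.0151 m/s = 97.25 km/h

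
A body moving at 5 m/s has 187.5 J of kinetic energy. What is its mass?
m = 2·KE/v² = 2·187.5/(5)² = 15.0 kg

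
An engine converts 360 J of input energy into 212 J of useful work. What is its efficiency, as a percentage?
η = W_out/W_in = 212/360 = 58.89%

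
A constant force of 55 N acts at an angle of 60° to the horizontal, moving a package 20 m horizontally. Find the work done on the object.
W = F·d·cosθ = (55)(20)cos(60°) = 550.0 J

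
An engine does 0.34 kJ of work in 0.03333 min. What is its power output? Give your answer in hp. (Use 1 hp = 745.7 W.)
Convert to SI: W = 340.0 J, t = 1.9998 s
P = W/t = 340.0/1.9998 = 170.017 W = 0.228 hp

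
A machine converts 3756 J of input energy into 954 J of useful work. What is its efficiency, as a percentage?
η = W_out/W_in = 954/3756 = 25.4%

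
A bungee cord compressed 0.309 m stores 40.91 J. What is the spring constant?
k = 2·PE/x² = 2·40.91/(0.309)² = 856.9 N/m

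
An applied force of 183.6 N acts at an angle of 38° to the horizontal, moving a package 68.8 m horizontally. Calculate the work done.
W = F·d·cosθ = (183.6)(68.8)cos(38°) = 9954 J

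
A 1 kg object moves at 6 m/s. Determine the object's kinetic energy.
KE = ½mv² = ½(1)(6)² = 18.0 J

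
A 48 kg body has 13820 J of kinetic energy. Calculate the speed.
v = √(2·KE/m) = √(2·13820/48) = 24.0 m/s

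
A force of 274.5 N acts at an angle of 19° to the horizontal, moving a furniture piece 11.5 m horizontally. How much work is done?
W = F·d·cosθ = (274.5)(11.5)cos(19°) = 2985 J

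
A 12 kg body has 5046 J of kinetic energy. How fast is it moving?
v = √(2·KE/m) = √(2·5046/12) = 29.0 m/s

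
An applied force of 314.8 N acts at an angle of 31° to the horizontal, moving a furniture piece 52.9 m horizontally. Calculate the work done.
W = F·d·cosθ = (314.8)(52.9)cos(31°) = 14270 J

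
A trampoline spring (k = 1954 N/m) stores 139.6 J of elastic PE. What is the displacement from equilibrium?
x = √(2·PE/k) = √(2·139.6/1954) = 0.378 m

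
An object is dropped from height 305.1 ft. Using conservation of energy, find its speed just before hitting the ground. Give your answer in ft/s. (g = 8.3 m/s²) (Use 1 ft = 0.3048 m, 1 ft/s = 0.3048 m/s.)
Convert to SI: h = 92.9945 m
mgh = ½mv² ⇒ v = √(2gh) = √(2·8.3·92.9945) = 39.2901 m/s = 128.9 ft/s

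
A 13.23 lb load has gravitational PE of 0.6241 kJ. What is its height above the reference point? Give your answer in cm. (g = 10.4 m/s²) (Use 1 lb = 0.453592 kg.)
Convert to SI: m = 6.00102 kg, PE = 624.1 J
h = PE/(mg) = 624.1/(6.00102·10.4) = 9.9999 m = 1000.0 cm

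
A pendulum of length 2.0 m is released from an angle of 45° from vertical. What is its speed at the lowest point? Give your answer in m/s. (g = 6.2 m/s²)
h = L(1 − cosθ) = 2.0(1 − cos45°) = 0.585786 m
v = √(2gh) = √(2·6.2·0.585786) = 2.695 m/s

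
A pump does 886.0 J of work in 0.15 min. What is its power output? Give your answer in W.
Convert to SI: W = 886.0 J, t = 9.0 s
P = W/t = 886.0/9.0 = 98.44 W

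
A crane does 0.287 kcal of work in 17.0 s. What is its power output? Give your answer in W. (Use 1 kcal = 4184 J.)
Convert to SI: W = 1200.81 J, t = 17.0 s
P = W/t = 1200.81/17.0 = 70.64 W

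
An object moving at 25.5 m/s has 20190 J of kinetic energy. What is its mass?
m = 2·KE/v² = 2·20190/(25.5)² = 62.1 kg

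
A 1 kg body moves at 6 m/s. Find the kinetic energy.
KE = ½mv² = ½(1)(6)² = 18.0 J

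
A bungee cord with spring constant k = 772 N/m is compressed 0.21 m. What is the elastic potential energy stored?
PE = ½kx² = ½(772)(0.21)² = 17.02 J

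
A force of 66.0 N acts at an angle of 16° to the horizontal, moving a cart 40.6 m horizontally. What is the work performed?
W = F·d·cosθ = (66.0)(40.6)cos(16°) = 2576 J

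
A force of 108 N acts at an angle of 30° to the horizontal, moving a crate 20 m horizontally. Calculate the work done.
W = F·d·cosθ = (108)(20)cos(30°) = 1871 J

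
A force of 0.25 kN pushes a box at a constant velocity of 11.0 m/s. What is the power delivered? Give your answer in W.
Convert to SI: F = 250.0 N, v = 11.0 m/s
P = Fv = (250.0)(11.0) = 2750 W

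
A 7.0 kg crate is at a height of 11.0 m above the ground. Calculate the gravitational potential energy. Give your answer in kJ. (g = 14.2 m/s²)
PE = mgh = (7.0)(14.2)(11.0) = 1093.4 J = 1.093 kJ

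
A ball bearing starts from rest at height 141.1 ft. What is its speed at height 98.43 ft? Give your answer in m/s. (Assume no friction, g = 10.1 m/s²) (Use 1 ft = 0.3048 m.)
Convert to SI: h₁−h₂ = 13.0058 m
mgh₁ = mgh₂ + ½mv² ⇒ v = √(2g(h₁−h₂)) = √(2·10.1·13.0058) = 16.21 m/s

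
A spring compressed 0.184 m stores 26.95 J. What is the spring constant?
k = 2·PE/x² = 2·26.95/(0.184)² = 1592 N/m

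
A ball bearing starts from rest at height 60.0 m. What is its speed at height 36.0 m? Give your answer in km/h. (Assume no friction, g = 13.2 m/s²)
mgh₁ = mgh₂ + ½mv² ⇒ v = √(2g(h₁−h₂)) = √(2·13.2·24.0) = 25.1714 m/s = 90.62 km/h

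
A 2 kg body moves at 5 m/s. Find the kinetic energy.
KE = ½mv² = ½(2)(5)² = 25.0 J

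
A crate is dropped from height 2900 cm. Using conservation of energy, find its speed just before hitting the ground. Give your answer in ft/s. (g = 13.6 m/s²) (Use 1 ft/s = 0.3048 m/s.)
Convert to SI: h = 29.0 m
mgh = ½mv² ⇒ v = √(2gh) = √(2·13.6·29.0) = 28.0856 m/s = 92.14 ft/s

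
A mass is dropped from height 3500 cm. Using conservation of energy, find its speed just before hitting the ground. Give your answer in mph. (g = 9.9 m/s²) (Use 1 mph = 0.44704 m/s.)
Convert to SI: h = 35.0 m
mgh = ½mv² ⇒ v = √(2gh) = √(2·9.9·35.0) = 26.3249 m/s = 58.89 mph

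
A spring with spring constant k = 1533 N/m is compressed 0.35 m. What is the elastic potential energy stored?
PE = ½kx² = ½(1533)(0.35)² = 93.9 J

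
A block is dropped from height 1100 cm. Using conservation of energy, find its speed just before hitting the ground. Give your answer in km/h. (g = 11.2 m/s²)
Convert to SI: h = 11.0 m
mgh = ½mv² ⇒ v = √(2gh) = √(2·11.2·11.0) = 15.6971 m/s = 56.51 km/h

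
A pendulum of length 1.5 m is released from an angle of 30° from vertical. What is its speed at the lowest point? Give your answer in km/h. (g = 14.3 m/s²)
h = L(1 − cosθ) = 1.5(1 − cos30°) = 0.200962 m
v = √(2gh) = √(2·14.3·0.200962) = 2.3974 m/s = 8.631 km/h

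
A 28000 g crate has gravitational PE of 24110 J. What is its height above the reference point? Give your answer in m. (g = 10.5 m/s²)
Convert to SI: m = 28.0 kg, PE = 24110.0 J
h = PE/(mg) = 24110.0/(28.0·10.5) = 82.01 m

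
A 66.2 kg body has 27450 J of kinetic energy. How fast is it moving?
v = √(2·KE/m) = √(2·27450/66.2) = 28.8 m/s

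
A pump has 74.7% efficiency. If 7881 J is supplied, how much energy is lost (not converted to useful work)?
W_lost = W_in(1 − η) = 7881·(1 − 0.747) = 1994 J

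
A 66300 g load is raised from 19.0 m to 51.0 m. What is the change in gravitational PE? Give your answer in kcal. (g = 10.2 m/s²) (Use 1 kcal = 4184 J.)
Convert to SI: m = 66.3 kg, Δh = 32.0 m
ΔPE = mgΔh = (66.3)(10.2)(32.0) = 21640.3 J = 5.172 kcal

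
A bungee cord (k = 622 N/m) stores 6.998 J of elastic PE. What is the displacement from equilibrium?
x = √(2·PE/k) = √(2·6.998/622) = 0.15 m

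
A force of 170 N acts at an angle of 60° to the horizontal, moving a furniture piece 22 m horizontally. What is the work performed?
W = F·d·cosθ = (170)(22)cos(60°) = 1870 J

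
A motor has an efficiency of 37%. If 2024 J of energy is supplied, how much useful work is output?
W_out = η·W_in = 0.37·2024 = 748.88 J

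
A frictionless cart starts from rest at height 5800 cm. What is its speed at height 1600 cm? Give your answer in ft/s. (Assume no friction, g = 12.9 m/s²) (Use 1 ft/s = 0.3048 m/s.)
Convert to SI: h₁−h₂ = 42.0 m
mgh₁ = mgh₂ + ½mv² ⇒ v = √(2g(h₁−h₂)) = √(2·12.9·42.0) = 32.9181 m/s = 108.0 ft/s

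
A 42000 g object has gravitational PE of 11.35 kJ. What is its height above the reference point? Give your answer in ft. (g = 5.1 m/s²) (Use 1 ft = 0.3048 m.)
Convert to SI: m = 42.0 kg, PE = 11350.0 J
h = PE/(mg) = 11350.0/(42.0·5.1) = 52.9879 m = 173.8 ft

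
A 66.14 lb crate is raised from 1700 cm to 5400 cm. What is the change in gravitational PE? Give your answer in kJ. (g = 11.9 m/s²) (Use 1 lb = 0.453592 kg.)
Convert to SI: m = 30.0006 kg, Δh = 37.0 m
ΔPE = mgΔh = (30.0006)(11.9)(37.0) = 13209.3 J = 13.21 kJ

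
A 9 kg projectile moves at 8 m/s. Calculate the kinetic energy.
KE = ½mv² = ½(9)(8)² = 288.0 J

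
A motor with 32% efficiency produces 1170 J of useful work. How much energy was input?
W_in = W_out/η = 1170/0.32 = 3656 J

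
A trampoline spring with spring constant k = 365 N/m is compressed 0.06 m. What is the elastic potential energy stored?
PE = ½kx² = ½(365)(0.06)² = 0.657 J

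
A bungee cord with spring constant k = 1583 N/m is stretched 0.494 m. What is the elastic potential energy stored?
PE = ½kx² = ½(1583)(0.494)² = 193.2 J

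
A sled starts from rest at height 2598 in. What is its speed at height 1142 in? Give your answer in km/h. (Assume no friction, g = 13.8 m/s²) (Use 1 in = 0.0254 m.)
Convert to SI: h₁−h₂ = 36.9824 m
mgh₁ = mgh₂ + ½mv² ⇒ v = √(2g(h₁−h₂)) = √(2·13.8·36.9824) = 31.9486 m/s = 115.0 km/h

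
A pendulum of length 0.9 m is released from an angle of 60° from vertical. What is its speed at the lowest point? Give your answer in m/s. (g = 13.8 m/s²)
h = L(1 − cosθ) = 0.9(1 − cos60°) = 0.45 m
v = √(2gh) = √(2·13.8·0.45) = 3.524 m/s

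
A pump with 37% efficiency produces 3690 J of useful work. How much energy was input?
W_in = W_out/η = 3690/0.37 = 9973 J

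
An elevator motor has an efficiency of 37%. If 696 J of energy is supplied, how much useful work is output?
W_out = η·W_in = 0.37·696 = 257.52 J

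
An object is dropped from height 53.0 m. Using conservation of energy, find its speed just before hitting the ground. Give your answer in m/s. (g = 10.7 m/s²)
mgh = ½mv² ⇒ v = √(2gh) = √(2·10.7·53.0) = 33.68 m/s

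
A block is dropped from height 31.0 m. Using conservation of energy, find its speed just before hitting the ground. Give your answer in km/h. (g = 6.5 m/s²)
mgh = ½mv² ⇒ v = √(2gh) = √(2·6.5·31.0) = 20.0749 m/s = 72.27 km/h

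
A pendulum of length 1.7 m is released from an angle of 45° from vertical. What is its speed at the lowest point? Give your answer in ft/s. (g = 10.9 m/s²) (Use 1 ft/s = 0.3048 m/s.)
h = L(1 − cosθ) = 1.7(1 − cos45°) = 0.497918 m
v = √(2gh) = √(2·10.9·0.497918) = 3.29464 m/s = 10.81 ft/s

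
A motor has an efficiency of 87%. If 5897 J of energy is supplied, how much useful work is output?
W_out = η·W_in = 0.87·5897 = 5130.39 J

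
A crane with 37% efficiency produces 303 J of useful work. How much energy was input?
W_in = W_out/η = 303/0.37 = 818.9 J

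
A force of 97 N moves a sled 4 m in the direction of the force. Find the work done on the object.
W = F·d = (97)(4) = 388.0 J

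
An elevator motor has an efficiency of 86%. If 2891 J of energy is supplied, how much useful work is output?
W_out = η·W_in = 0.86·2891 = 2486.26 J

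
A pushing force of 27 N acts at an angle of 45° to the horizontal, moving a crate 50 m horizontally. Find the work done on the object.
W = F·d·cosθ = (27)(50)cos(45°) = 954.6 J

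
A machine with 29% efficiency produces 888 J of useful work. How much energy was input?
W_in = W_out/η = 888/0.29 = 3062 J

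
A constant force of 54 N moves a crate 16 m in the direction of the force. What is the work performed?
W = F·d = (54)(16) = 864.0 J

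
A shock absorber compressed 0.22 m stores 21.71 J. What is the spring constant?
k = 2·PE/x² = 2·21.71/(0.22)² = 897.1 N/m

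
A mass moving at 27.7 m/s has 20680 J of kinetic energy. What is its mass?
m = 2·KE/v² = 2·20680/(27.7)² = 53.9 kg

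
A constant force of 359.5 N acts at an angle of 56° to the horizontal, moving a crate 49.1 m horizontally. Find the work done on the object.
W = F·d·cosθ = (359.5)(49.1)cos(56°) = 9871 J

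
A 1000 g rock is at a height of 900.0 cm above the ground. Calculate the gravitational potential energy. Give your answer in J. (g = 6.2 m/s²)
Convert to SI: m = 1.0 kg, h = 9.0 m
PE = mgh = (1.0)(6.2)(9.0) = 55.8 J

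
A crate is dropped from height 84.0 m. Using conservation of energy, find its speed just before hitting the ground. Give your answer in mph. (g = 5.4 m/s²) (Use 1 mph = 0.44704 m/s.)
mgh = ½mv² ⇒ v = √(2gh) = √(2·5.4·84.0) = 30.1198 m/s = 67.38 mph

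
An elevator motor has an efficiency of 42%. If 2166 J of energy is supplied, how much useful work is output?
W_out = η·W_in = 0.42·2166 = 909.72 J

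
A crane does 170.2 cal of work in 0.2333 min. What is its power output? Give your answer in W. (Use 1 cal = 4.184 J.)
Convert to SI: W = 712.117 J, t = 13.998 s
P = W/t = 712.117/13.998 = 50.87 W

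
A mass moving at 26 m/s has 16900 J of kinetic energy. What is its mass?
m = 2·KE/v² = 2·16900/(26)² = 50.0 kg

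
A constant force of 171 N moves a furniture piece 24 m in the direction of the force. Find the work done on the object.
W = F·d = (171)(24) = 4104 J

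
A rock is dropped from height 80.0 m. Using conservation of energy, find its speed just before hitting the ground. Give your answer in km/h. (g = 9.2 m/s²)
mgh = ½mv² ⇒ v = √(2gh) = √(2·9.2·80.0) = 38.3667 m/s = 138.1 km/h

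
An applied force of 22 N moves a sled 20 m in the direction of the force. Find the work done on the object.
W = F·d = (22)(20) = 440.0 J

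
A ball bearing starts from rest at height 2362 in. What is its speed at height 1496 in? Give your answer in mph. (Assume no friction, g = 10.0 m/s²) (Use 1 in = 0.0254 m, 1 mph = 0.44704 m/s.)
Convert to SI: h₁−h₂ = 21.9964 m
mgh₁ = mgh₂ + ½mv² ⇒ v = √(2g(h₁−h₂)) = √(2·10.0·21.9964) = 20.9745 m/s = 46.92 mph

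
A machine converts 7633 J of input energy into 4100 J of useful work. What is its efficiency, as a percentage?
η = W_out/W_in = 4100/7633 = 53.71%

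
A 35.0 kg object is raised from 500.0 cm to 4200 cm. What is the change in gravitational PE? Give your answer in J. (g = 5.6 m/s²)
Convert to SI: m = 35.0 kg, Δh = 37.0 m
ΔPE = mgΔh = (35.0)(5.6)(37.0) = 7252 J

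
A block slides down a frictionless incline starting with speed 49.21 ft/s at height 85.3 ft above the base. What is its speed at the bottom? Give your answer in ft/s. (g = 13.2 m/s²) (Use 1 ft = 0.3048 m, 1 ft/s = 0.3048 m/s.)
Convert to SI: v₀ = 14.9992 m/s, h = 25.9994 m
½mv₀² + mgh = ½mv² ⇒ v = √(v₀² + 2gh) = √(14.9992² + 2·13.2·25.9994) = 30.1888 m/s = 99.04 ft/s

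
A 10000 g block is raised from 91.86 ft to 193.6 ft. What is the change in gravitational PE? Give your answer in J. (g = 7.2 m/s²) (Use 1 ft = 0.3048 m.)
Convert to SI: m = 10.0 kg, Δh = 31.0104 m
ΔPE = mgΔh = (10.0)(7.2)(31.0104) = 2233 J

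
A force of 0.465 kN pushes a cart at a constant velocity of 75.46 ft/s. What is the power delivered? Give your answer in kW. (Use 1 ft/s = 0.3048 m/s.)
Convert to SI: F = 465.0 N, v = 23.0002 m/s
P = Fv = (465.0)(23.0002) = 10695.1 W = 10.7 kW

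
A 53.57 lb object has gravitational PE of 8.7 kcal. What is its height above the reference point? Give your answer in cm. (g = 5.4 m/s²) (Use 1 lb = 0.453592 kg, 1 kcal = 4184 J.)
Convert to SI: m = 24.2989 kg, PE = 36400.8 J
h = PE/(mg) = 36400.8/(24.2989·5.4) = 277.415 m = 27740 cm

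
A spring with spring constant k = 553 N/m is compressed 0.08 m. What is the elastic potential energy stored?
PE = ½kx² = ½(553)(0.08)² = 1.77 J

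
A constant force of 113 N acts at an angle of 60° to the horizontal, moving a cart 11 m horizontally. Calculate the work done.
W = F·d·cosθ = (113)(11)cos(60°) = 621.5 J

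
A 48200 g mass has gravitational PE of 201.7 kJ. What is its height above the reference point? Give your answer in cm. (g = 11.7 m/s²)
Convert to SI: m = 48.2 kg, PE = 201700 J
h = PE/(mg) = 201700/(48.2·11.7) = 357.662 m = 35770 cm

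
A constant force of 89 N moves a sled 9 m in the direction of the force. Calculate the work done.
W = F·d = (89)(9) = 801.0 J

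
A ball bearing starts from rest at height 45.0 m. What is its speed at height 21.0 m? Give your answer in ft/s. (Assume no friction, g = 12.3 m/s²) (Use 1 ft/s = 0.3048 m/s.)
mgh₁ = mgh₂ + ½mv² ⇒ v = √(2g(h₁−h₂)) = √(2·12.3·24.0) = 24.2981 m/s = 79.72 ft/s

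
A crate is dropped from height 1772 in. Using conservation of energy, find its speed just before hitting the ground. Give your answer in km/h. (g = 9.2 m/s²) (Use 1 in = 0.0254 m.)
Convert to SI: h = 45.0088 m
mgh = ½mv² ⇒ v = √(2gh) = √(2·9.2·45.0088) = 28.7778 m/s = 103.6 km/h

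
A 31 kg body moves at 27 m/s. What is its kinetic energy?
KE = ½mv² = ½(31)(27)² = 11299.5 J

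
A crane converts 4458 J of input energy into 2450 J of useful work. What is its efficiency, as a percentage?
η = W_out/W_in = 2450/4458 = 54.96%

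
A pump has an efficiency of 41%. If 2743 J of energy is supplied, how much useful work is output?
W_out = η·W_in = 0.41·2743 = 1124.63 J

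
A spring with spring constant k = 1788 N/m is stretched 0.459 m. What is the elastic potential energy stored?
PE = ½kx² = ½(1788)(0.459)² = 188.3 J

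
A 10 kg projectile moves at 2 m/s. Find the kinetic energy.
KE = ½mv² = ½(10)(2)² = 20.0 J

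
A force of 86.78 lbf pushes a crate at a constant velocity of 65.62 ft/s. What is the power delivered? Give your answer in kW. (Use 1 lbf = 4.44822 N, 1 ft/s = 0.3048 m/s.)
Convert to SI: F = 386.017 N, v = 20.001 m/s
P = Fv = (386.017)(20.001) = 7720.71 W = 7.721 kW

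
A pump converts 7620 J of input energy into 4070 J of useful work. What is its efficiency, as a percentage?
η = W_out/W_in = 4070/7620 = 53.41%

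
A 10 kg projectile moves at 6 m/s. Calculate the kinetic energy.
KE = ½mv² = ½(10)(6)² = 180.0 J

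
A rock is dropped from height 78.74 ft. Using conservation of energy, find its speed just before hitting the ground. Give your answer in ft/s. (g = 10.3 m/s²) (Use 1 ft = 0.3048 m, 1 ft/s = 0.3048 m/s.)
Convert to SI: h = 24.0 m
mgh = ½mv² ⇒ v = √(2gh) = √(2·10.3·24.0) = 22.2351 m/s = 72.95 ft/s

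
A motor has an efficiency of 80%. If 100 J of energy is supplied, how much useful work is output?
W_out = η·W_in = 0.8·100 = 80.0 J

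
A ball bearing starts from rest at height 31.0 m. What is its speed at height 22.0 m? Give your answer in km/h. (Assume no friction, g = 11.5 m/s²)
mgh₁ = mgh₂ + ½mv² ⇒ v = √(2g(h₁−h₂)) = √(2·11.5·9.0) = 14.38749 m/s = 51.79 km/h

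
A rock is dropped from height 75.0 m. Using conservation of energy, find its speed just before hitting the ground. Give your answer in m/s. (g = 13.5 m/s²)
mgh = ½mv² ⇒ v = √(2gh) = √(2·13.5·75.0) = 45.0 m/s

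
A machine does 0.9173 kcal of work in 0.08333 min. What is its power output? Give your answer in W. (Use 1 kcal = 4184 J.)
Convert to SI: W = 3837.98 J, t = 4.9998 s
P = W/t = 3837.98/4.9998 = 767.6 W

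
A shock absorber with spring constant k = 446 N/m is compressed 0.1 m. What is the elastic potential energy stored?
PE = ½kx² = ½(446)(0.1)² = 2.23 J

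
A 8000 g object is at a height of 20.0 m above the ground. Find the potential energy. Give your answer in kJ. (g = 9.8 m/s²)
Convert to SI: m = 8.0 kg, h = 20.0 m
PE = mgh = (8.0)(9.8)(20.0) = 1568.0 J = 1.568 kJ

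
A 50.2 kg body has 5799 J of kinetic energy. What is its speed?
v = √(2·KE/m) = √(2·5799/50.2) = 15.2 m/s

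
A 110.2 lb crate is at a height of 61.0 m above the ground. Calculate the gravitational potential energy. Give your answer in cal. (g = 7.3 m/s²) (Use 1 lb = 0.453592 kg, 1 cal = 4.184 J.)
Convert to SI: m = 49.9858 kg, h = 61.0 m
PE = mgh = (49.9858)(7.3)(61.0) = 22258.7 J = 5320 cal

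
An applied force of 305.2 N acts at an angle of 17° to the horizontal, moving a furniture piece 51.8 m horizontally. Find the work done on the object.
W = F·d·cosθ = (305.2)(51.8)cos(17°) = 15120 J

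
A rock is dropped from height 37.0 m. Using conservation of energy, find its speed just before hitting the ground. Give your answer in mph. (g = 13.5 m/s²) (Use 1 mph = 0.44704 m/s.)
mgh = ½mv² ⇒ v = √(2gh) = √(2·13.5·37.0) = 31.607 m/s = 70.7 mph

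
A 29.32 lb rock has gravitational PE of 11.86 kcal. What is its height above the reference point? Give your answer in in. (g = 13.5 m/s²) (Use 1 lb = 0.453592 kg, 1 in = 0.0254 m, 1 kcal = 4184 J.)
Convert to SI: m = 13.2993 kg, PE = 49622.2 J
h = PE/(mg) = 49622.2/(13.2993·13.5) = 276.384 m = 10880 in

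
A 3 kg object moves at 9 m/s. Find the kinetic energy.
KE = ½mv² = ½(3)(9)² = 121.5 J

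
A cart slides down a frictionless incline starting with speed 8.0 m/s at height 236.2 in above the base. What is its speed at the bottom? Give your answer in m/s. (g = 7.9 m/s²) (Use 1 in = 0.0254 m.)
Convert to SI: v₀ = 8.0 m/s, h = 5.99948 m
½mv₀² + mgh = ½mv² ⇒ v = √(v₀² + 2gh) = √(8.0² + 2·7.9·5.99948) = 12.6 m/s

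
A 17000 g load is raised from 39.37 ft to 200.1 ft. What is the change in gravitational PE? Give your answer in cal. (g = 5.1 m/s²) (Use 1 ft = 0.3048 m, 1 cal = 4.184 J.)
Convert to SI: m = 17.0 kg, Δh = 48.9905 m
ΔPE = mgΔh = (17.0)(5.1)(48.9905) = 4247.48 J = 1015 cal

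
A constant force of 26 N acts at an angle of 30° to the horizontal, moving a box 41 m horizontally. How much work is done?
W = F·d·cosθ = (26)(41)cos(30°) = 923.2 J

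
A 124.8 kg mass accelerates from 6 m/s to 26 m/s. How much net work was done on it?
W = ΔKE = ½m(v₂² − v₁²) = ½(124.8)(26² − 6²) = 39936.0 J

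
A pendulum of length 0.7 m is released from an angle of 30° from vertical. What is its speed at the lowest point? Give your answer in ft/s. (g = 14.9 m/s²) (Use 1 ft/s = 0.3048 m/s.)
h = L(1 − cosθ) = 0.7(1 − cos30°) = 0.0937822 m
v = √(2gh) = √(2·14.9·0.0937822) = 1.67174 m/s = 5.485 ft/s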